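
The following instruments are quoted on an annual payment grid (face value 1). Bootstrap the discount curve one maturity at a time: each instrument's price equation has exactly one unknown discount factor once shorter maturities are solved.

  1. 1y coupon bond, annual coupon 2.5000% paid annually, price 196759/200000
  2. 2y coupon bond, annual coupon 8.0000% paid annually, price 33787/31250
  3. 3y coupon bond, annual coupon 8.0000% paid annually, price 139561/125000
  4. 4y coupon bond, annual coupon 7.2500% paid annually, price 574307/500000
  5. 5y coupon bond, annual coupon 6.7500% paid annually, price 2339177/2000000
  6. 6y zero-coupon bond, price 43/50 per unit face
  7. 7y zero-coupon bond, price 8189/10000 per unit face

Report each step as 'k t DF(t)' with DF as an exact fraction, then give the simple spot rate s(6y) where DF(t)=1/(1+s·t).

step 1 [1y] bond c/1=1/40: DF=(196759/200000 − 1/40·(0))/(1+1/40) = 4799/5000 ≈ 0.959800
step 2 [2y] bond c/1=2/25: DF=(33787/31250 − 2/25·(0.959800))/(1+2/25) = 93/100 ≈ 0.930000
step 3 [3y] bond c/1=2/25: DF=(139561/125000 − 2/25·(0.959800+0.930000))/(1+2/25) = 4469/5000 ≈ 0.893800
step 4 [4y] bond c/1=29/400: DF=(574307/500000 − 29/400·(0.959800+0.930000+0.893800))/(1+29/400) = 2207/2500 ≈ 0.882800
step 5 [5y] bond c/1=27/400: DF=(2339177/2000000 − 27/400·(0.959800+0.930000+0.893800+0.882800))/(1+27/400) = 4319/5000 ≈ 0.863800
step 6 [6y] zero: DF = P = 43/50 ≈ 0.860000
step 7 [7y] zero: DF = P = 8189/10000 ≈ 0.818900

1 1 4799/5000
2 2 93/100
3 3 4469/5000
4 4 2207/2500
5 5 4319/5000
6 6 43/50
7 7 8189/10000
s(6y) = (1/(43/50) − 1)/(6) = 7/258 ≈ 2.7132%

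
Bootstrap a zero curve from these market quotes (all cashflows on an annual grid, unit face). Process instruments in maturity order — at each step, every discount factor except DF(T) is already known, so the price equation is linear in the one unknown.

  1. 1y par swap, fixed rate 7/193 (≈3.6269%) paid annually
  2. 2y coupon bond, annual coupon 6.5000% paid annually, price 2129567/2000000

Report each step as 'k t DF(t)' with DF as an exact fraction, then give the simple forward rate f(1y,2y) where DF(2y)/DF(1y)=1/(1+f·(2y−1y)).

step 1 [1y] swap r/1=7/193: DF=(1 − 7/193·(0))/(1+7/193) = 193/200 ≈ 0.965000
step 2 [2y] bond c/1=13/200: DF=(2129567/2000000 − 13/200·(0.965000))/(1+13/200) = 9409/10000 ≈ 0.940900

1 1 193/200
2 2 9409/10000
f(1y,2y) = ((193/200)/(9409/10000) − 1)/(1) = 241/9409 ≈ 2.5614%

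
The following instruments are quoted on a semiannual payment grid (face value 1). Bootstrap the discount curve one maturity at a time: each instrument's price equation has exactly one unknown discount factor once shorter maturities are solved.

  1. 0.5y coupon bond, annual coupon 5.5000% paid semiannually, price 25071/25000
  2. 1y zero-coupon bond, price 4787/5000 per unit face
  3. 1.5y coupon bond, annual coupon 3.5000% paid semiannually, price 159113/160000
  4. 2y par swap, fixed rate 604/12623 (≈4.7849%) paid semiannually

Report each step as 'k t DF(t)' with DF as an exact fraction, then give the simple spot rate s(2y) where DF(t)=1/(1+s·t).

1 1/2 122/125
2 1 4787/5000
3 3/2 9441/10000
4 2 4547/5000
s(2y) = (1/(4547/5000) − 1)/(2) = 453/9094 ≈ 4.9813%

step 1 [0.5y] bond c/2=11/400: DF=(25071/25000 − 11/400·(0))/(1+11/400) = 122/125 ≈ 0.976000
step 2 [1y] zero: DF = P = 4787/5000 ≈ 0.957400
step 3 [1.5y] bond c/2=7/400: DF=(159113/160000 − 7/400·(0.976000+0.957400))/(1+7/400) = 9441/10000 ≈ 0.944100
step 4 [2y] swap r/2=302/12623: DF=(1 − 302/12623·(0.976000+0.957400+0.944100))/(1+302/12623) = 4547/5000 ≈ 0.909400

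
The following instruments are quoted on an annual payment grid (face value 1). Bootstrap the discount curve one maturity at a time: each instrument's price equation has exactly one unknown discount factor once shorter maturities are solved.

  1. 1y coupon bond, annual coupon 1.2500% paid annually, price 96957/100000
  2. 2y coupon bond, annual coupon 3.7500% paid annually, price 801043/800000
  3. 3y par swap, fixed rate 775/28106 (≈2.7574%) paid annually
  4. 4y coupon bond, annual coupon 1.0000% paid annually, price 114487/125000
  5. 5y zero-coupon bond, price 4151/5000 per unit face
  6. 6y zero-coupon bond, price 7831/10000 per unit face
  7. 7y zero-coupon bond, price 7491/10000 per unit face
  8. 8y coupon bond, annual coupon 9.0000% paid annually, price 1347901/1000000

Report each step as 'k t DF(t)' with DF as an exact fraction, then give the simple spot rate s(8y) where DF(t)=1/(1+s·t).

1 1 1197/1250
2 2 1861/2000
3 3 369/400
4 4 879/1000
5 5 4151/5000
6 6 7831/10000
7 7 7491/10000
8 8 7369/10000
s(8y) = (1/(7369/10000) − 1)/(8) = 2631/58952 ≈ 4.4630%

step 1 [1y] bond c/1=1/80: DF=(96957/100000 − 1/80·(0))/(1+1/80) = 1197/1250 ≈ 0.957600
step 2 [2y] bond c/1=3/80: DF=(801043/800000 − 3/80·(0.957600))/(1+3/80) = 1861/2000 ≈ 0.930500
step 3 [3y] swap r/1=775/28106: DF=(1 − 775/28106·(0.957600+0.930500))/(1+775/28106) = 369/400 ≈ 0.922500
step 4 [4y] bond c/1=1/100: DF=(114487/125000 − 1/100·(0.957600+0.930500+0.922500))/(1+1/100) = 879/1000 ≈ 0.879000
step 5 [5y] zero: DF = P = 4151/5000 ≈ 0.830200
step 6 [6y] zero: DF = P = 7831/10000 ≈ 0.783100
step 7 [7y] zero: DF = P = 7491/10000 ≈ 0.749100
step 8 [8y] bond c/1=9/100: DF=(1347901/1000000 − 9/100·(0.957600+0.930500+0.922500+0.879000+0.830200+0.783100+0.749100))/(1+9/100) = 7369/10000 ≈ 0.736900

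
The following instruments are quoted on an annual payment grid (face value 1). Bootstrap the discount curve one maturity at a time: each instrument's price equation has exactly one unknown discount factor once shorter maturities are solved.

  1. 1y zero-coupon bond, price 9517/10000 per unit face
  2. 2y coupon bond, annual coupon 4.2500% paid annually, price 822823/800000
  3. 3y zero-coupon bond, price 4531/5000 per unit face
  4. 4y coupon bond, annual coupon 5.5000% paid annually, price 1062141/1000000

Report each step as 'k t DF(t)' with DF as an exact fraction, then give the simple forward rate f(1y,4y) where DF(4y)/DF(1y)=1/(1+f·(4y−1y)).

step 1 [1y] zero: DF = P = 9517/10000 ≈ 0.951700
step 2 [2y] bond c/1=17/400: DF=(822823/800000 − 17/400·(0.951700))/(1+17/400) = 4739/5000 ≈ 0.947800
step 3 [3y] zero: DF = P = 4531/5000 ≈ 0.906200
step 4 [4y] bond c/1=11/200: DF=(1062141/1000000 − 11/200·(0.951700+0.947800+0.906200))/(1+11/200) = 1721/2000 ≈ 0.860500

1 1 9517/10000
2 2 4739/5000
3 3 4531/5000
4 4 1721/2000
f(1y,4y) = ((9517/10000)/(1721/2000) − 1)/(3) = 304/8605 ≈ 3.5328%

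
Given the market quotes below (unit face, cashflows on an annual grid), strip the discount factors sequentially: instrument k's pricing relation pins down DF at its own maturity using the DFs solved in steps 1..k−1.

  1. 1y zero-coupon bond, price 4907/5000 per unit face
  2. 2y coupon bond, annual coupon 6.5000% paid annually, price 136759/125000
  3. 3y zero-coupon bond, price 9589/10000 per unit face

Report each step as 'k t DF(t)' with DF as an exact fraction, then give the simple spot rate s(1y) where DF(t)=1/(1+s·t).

1 1 4907/5000
2 2 4837/5000
3 3 9589/10000
s(1y) = (1/(4907/5000) − 1)/(1) = 93/4907 ≈ 1.8953%

step 1 [1y] zero: DF = P = 4907/5000 ≈ 0.981400
step 2 [2y] bond c/1=13/200: DF=(136759/125000 − 13/200·(0.981400))/(1+13/200) = 4837/5000 ≈ 0.967400
step 3 [3y] zero: DF = P = 9589/10000 ≈ 0.958900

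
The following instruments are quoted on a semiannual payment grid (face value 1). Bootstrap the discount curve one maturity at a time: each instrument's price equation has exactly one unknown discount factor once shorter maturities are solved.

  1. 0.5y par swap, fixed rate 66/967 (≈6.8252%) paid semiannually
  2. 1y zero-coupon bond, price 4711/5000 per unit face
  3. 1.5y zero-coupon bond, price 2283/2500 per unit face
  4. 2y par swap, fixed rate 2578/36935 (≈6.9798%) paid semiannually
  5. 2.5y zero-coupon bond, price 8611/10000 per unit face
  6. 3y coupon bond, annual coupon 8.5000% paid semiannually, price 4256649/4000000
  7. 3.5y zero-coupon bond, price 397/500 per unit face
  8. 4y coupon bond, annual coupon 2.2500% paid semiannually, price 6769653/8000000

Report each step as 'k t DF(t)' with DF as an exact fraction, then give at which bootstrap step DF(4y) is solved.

step 1 [0.5y] swap r/2=33/967: DF=(1 − 33/967·(0))/(1+33/967) = 967/1000 ≈ 0.967000
step 2 [1y] zero: DF = P = 4711/5000 ≈ 0.942200
step 3 [1.5y] zero: DF = P = 2283/2500 ≈ 0.913200
step 4 [2y] swap r/2=1289/36935: DF=(1 − 1289/36935·(0.967000+0.942200+0.913200))/(1+1289/36935) = 8711/10000 ≈ 0.871100
step 5 [2.5y] zero: DF = P = 8611/10000 ≈ 0.861100
step 6 [3y] bond c/2=17/400: DF=(4256649/4000000 − 17/400·(0.967000+0.942200+0.913200+0.871100+0.861100))/(1+17/400) = 8351/10000 ≈ 0.835100
step 7 [3.5y] zero: DF = P = 397/500 ≈ 0.794000
step 8 [4y] bond c/2=9/800: DF=(6769653/8000000 − 9/800·(0.967000+0.942200+0.913200+0.871100+0.861100+0.835100+0.794000))/(1+9/800) = 96/125 ≈ 0.768000

1 1/2 967/1000
2 1 4711/5000
3 3/2 2283/2500
4 2 8711/10000
5 5/2 8611/10000
6 3 8351/10000
7 7/2 397/500
8 4 96/125
DF(4y) is solved at step 8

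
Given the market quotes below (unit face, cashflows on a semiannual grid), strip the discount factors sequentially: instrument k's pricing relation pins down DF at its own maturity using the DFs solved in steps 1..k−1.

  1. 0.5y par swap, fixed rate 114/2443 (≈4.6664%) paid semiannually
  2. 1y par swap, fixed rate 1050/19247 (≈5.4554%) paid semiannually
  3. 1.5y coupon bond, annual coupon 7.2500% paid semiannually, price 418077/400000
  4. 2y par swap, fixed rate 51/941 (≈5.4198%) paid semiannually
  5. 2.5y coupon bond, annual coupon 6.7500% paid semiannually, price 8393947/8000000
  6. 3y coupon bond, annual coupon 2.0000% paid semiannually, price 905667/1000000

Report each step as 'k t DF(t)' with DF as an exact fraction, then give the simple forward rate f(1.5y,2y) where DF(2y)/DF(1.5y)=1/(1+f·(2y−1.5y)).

1 1/2 2443/2500
2 1 379/400
3 3/2 9413/10000
4 2 449/500
5 5/2 8921/10000
6 3 4253/5000
f(1.5y,2y) = ((9413/10000)/(449/500) − 1)/(1/2) = 433/4490 ≈ 9.6437%

step 1 [0.5y] swap r/2=57/2443: DF=(1 − 57/2443·(0))/(1+57/2443) = 2443/2500 ≈ 0.977200
step 2 [1y] swap r/2=525/19247: DF=(1 − 525/19247·(0.977200))/(1+525/19247) = 379/400 ≈ 0.947500
step 3 [1.5y] bond c/2=29/800: DF=(418077/400000 − 29/800·(0.977200+0.947500))/(1+29/800) = 9413/10000 ≈ 0.941300
step 4 [2y] swap r/2=51/1882: DF=(1 − 51/1882·(0.977200+0.947500+0.941300))/(1+51/1882) = 449/500 ≈ 0.898000
step 5 [2.5y] bond c/2=27/800: DF=(8393947/8000000 − 27/800·(0.977200+0.947500+0.941300+0.898000))/(1+27/800) = 8921/10000 ≈ 0.892100
step 6 [3y] bond c/2=1/100: DF=(905667/1000000 − 1/100·(0.977200+0.947500+0.941300+0.898000+0.892100))/(1+1/100) = 4253/5000 ≈ 0.850600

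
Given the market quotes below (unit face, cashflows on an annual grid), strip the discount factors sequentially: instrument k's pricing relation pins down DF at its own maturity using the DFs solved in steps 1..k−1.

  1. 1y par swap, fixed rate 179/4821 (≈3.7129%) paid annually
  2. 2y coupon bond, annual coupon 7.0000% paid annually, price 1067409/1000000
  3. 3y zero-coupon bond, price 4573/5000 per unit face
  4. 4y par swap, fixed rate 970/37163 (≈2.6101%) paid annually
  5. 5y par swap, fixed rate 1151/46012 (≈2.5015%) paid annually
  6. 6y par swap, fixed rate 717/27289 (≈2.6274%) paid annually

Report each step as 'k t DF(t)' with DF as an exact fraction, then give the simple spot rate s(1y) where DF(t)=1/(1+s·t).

1 1 4821/5000
2 2 1869/2000
3 3 4573/5000
4 4 903/1000
5 5 8849/10000
6 6 4283/5000
s(1y) = (1/(4821/5000) − 1)/(1) = 179/4821 ≈ 3.7129%

step 1 [1y] swap r/1=179/4821: DF=(1 − 179/4821·(0))/(1+179/4821) = 4821/5000 ≈ 0.964200
step 2 [2y] bond c/1=7/100: DF=(1067409/1000000 − 7/100·(0.964200))/(1+7/100) = 1869/2000 ≈ 0.934500
step 3 [3y] zero: DF = P = 4573/5000 ≈ 0.914600
step 4 [4y] swap r/1=970/37163: DF=(1 − 970/37163·(0.964200+0.934500+0.914600))/(1+970/37163) = 903/1000 ≈ 0.903000
step 5 [5y] swap r/1=1151/46012: DF=(1 − 1151/46012·(0.964200+0.934500+0.914600+0.903000))/(1+1151/46012) = 8849/10000 ≈ 0.884900
step 6 [6y] swap r/1=717/27289: DF=(1 − 717/27289·(0.964200+0.934500+0.914600+0.903000+0.884900))/(1+717/27289) = 4283/5000 ≈ 0.856600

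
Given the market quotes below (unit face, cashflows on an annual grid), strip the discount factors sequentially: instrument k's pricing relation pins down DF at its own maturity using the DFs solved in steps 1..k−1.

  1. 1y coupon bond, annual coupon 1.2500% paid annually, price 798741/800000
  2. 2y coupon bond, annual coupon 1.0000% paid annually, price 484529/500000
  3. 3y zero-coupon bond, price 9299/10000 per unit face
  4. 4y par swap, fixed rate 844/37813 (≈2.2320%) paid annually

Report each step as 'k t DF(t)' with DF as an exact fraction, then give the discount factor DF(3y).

1 1 9861/10000
2 2 9497/10000
3 3 9299/10000
4 4 2289/2500
DF(3y) = 9299/10000 ≈ 0.929900

step 1 [1y] bond c/1=1/80: DF=(798741/800000 − 1/80·(0))/(1+1/80) = 9861/10000 ≈ 0.986100
step 2 [2y] bond c/1=1/100: DF=(484529/500000 − 1/100·(0.986100))/(1+1/100) = 9497/10000 ≈ 0.949700
step 3 [3y] zero: DF = P = 9299/10000 ≈ 0.929900
step 4 [4y] swap r/1=844/37813: DF=(1 − 844/37813·(0.986100+0.949700+0.929900))/(1+844/37813) = 2289/2500 ≈ 0.915600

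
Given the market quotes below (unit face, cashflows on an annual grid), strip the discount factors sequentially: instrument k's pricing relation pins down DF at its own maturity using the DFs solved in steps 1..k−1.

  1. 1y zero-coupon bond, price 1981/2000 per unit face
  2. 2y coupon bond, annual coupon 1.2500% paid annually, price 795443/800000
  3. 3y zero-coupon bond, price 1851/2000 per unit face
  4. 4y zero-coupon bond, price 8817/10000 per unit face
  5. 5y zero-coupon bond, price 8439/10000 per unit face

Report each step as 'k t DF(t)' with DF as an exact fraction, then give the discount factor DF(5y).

step 1 [1y] zero: DF = P = 1981/2000 ≈ 0.990500
step 2 [2y] bond c/1=1/80: DF=(795443/800000 − 1/80·(0.990500))/(1+1/80) = 4849/5000 ≈ 0.969800
step 3 [3y] zero: DF = P = 1851/2000 ≈ 0.925500
step 4 [4y] zero: DF = P = 8817/10000 ≈ 0.881700
step 5 [5y] zero: DF = P = 8439/10000 ≈ 0.843900

1 1 1981/2000
2 2 4849/5000
3 3 1851/2000
4 4 8817/10000
5 5 8439/10000
DF(5y) = 8439/10000 ≈ 0.843900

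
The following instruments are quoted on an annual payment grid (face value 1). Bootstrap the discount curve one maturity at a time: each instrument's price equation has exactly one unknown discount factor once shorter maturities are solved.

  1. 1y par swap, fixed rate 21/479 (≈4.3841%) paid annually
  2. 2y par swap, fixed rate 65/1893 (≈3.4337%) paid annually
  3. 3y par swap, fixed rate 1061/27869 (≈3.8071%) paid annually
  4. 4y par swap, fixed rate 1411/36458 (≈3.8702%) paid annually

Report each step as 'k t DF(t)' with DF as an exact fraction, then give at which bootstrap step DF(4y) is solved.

step 1 [1y] swap r/1=21/479: DF=(1 − 21/479·(0))/(1+21/479) = 479/500 ≈ 0.958000
step 2 [2y] swap r/1=65/1893: DF=(1 − 65/1893·(0.958000))/(1+65/1893) = 187/200 ≈ 0.935000
step 3 [3y] swap r/1=1061/27869: DF=(1 − 1061/27869·(0.958000+0.935000))/(1+1061/27869) = 8939/10000 ≈ 0.893900
step 4 [4y] swap r/1=1411/36458: DF=(1 − 1411/36458·(0.958000+0.935000+0.893900))/(1+1411/36458) = 8589/10000 ≈ 0.858900

1 1 479/500
2 2 187/200
3 3 8939/10000
4 4 8589/10000
DF(4y) is solved at step 4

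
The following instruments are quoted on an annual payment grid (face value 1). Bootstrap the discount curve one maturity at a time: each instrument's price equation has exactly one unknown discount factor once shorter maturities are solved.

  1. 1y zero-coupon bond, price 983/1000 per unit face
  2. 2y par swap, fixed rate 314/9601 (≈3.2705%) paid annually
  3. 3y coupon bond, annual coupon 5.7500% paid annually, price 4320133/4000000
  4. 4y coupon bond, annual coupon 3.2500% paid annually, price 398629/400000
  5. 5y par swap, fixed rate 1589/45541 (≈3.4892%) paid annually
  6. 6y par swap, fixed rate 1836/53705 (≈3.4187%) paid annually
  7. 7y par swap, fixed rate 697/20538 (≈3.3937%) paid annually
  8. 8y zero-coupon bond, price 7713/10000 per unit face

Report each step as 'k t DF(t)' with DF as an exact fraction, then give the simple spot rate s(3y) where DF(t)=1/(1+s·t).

step 1 [1y] zero: DF = P = 983/1000 ≈ 0.983000
step 2 [2y] swap r/1=314/9601: DF=(1 − 314/9601·(0.983000))/(1+314/9601) = 2343/2500 ≈ 0.937200
step 3 [3y] bond c/1=23/400: DF=(4320133/4000000 − 23/400·(0.983000+0.937200))/(1+23/400) = 9169/10000 ≈ 0.916900
step 4 [4y] bond c/1=13/400: DF=(398629/400000 − 13/400·(0.983000+0.937200+0.916900))/(1+13/400) = 8759/10000 ≈ 0.875900
step 5 [5y] swap r/1=1589/45541: DF=(1 − 1589/45541·(0.983000+0.937200+0.916900+0.875900))/(1+1589/45541) = 8411/10000 ≈ 0.841100
step 6 [6y] swap r/1=1836/53705: DF=(1 − 1836/53705·(0.983000+0.937200+0.916900+0.875900+0.841100))/(1+1836/53705) = 2041/2500 ≈ 0.816400
step 7 [7y] swap r/1=697/20538: DF=(1 − 697/20538·(0.983000+0.937200+0.916900+0.875900+0.841100+0.816400))/(1+697/20538) = 7909/10000 ≈ 0.790900
step 8 [8y] zero: DF = P = 7713/10000 ≈ 0.771300

1 1 983/1000
2 2 2343/2500
3 3 9169/10000
4 4 8759/10000
5 5 8411/10000
6 6 2041/2500
7 7 7909/10000
8 8 7713/10000
s(3y) = (1/(9169/10000) − 1)/(3) = 277/9169 ≈ 3.0210%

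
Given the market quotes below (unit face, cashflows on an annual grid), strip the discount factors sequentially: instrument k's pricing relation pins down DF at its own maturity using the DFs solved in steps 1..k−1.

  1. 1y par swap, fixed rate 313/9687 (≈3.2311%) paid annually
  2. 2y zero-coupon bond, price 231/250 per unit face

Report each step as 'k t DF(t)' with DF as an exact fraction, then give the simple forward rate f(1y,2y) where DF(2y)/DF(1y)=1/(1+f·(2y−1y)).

step 1 [1y] swap r/1=313/9687: DF=(1 − 313/9687·(0))/(1+313/9687) = 9687/10000 ≈ 0.968700
step 2 [2y] zero: DF = P = 231/250 ≈ 0.924000

1 1 9687/10000
2 2 231/250
f(1y,2y) = ((9687/10000)/(231/250) − 1)/(1) = 149/3080 ≈ 4.8377%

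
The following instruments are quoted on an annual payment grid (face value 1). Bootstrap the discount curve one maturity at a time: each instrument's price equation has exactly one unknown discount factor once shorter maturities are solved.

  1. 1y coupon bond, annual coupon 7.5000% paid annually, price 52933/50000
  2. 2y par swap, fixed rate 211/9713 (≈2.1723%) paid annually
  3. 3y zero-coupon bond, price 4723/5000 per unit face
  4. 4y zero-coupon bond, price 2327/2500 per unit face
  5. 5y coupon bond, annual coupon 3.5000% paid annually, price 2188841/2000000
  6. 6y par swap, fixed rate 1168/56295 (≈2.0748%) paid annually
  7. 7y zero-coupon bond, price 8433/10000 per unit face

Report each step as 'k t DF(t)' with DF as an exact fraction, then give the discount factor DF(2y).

step 1 [1y] bond c/1=3/40: DF=(52933/50000 − 3/40·(0))/(1+3/40) = 1231/1250 ≈ 0.984800
step 2 [2y] swap r/1=211/9713: DF=(1 − 211/9713·(0.984800))/(1+211/9713) = 4789/5000 ≈ 0.957800
step 3 [3y] zero: DF = P = 4723/5000 ≈ 0.944600
step 4 [4y] zero: DF = P = 2327/2500 ≈ 0.930800
step 5 [5y] bond c/1=7/200: DF=(2188841/2000000 − 7/200·(0.984800+0.957800+0.944600+0.930800))/(1+7/200) = 9283/10000 ≈ 0.928300
step 6 [6y] swap r/1=1168/56295: DF=(1 − 1168/56295·(0.984800+0.957800+0.944600+0.930800+0.928300))/(1+1168/56295) = 552/625 ≈ 0.883200
step 7 [7y] zero: DF = P = 8433/10000 ≈ 0.843300

1 1 1231/1250
2 2 4789/5000
3 3 4723/5000
4 4 2327/2500
5 5 9283/10000
6 6 552/625
7 7 8433/10000
DF(2y) = 4789/5000 ≈ 0.957800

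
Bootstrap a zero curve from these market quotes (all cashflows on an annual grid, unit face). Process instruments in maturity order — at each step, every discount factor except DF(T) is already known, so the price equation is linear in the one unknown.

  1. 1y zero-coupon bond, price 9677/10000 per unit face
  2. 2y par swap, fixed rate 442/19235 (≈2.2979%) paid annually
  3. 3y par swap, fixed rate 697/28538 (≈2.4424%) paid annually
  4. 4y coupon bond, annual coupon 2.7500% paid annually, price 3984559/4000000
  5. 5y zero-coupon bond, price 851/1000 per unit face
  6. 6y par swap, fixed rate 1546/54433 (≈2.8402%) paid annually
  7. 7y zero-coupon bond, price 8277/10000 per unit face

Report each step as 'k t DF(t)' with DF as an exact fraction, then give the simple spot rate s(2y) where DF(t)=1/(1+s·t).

step 1 [1y] zero: DF = P = 9677/10000 ≈ 0.967700
step 2 [2y] swap r/1=442/19235: DF=(1 − 442/19235·(0.967700))/(1+442/19235) = 4779/5000 ≈ 0.955800
step 3 [3y] swap r/1=697/28538: DF=(1 − 697/28538·(0.967700+0.955800))/(1+697/28538) = 9303/10000 ≈ 0.930300
step 4 [4y] bond c/1=11/400: DF=(3984559/4000000 − 11/400·(0.967700+0.955800+0.930300))/(1+11/400) = 8931/10000 ≈ 0.893100
step 5 [5y] zero: DF = P = 851/1000 ≈ 0.851000
step 6 [6y] swap r/1=1546/54433: DF=(1 − 1546/54433·(0.967700+0.955800+0.930300+0.893100+0.851000))/(1+1546/54433) = 4227/5000 ≈ 0.845400
step 7 [7y] zero: DF = P = 8277/10000 ≈ 0.827700

1 1 9677/10000
2 2 4779/5000
3 3 9303/10000
4 4 8931/10000
5 5 851/1000
6 6 4227/5000
7 7 8277/10000
s(2y) = (1/(4779/5000) − 1)/(2) = 221/9558 ≈ 2.3122%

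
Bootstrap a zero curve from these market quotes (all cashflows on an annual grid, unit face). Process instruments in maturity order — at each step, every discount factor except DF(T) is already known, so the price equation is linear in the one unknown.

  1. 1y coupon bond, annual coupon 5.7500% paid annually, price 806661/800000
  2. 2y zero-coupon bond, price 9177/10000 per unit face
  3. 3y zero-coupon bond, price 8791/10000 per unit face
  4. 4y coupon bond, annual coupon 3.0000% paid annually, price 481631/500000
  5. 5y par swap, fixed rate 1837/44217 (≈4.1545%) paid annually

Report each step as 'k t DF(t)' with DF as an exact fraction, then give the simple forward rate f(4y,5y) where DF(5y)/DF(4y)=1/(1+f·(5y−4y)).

step 1 [1y] bond c/1=23/400: DF=(806661/800000 − 23/400·(0))/(1+23/400) = 1907/2000 ≈ 0.953500
step 2 [2y] zero: DF = P = 9177/10000 ≈ 0.917700
step 3 [3y] zero: DF = P = 8791/10000 ≈ 0.879100
step 4 [4y] bond c/1=3/100: DF=(481631/500000 − 3/100·(0.953500+0.917700+0.879100))/(1+3/100) = 8551/10000 ≈ 0.855100
step 5 [5y] swap r/1=1837/44217: DF=(1 − 1837/44217·(0.953500+0.917700+0.879100+0.855100))/(1+1837/44217) = 8163/10000 ≈ 0.816300

1 1 1907/2000
2 2 9177/10000
3 3 8791/10000
4 4 8551/10000
5 5 8163/10000
f(4y,5y) = ((8551/10000)/(8163/10000) − 1)/(1) = 388/8163 ≈ 4.7532%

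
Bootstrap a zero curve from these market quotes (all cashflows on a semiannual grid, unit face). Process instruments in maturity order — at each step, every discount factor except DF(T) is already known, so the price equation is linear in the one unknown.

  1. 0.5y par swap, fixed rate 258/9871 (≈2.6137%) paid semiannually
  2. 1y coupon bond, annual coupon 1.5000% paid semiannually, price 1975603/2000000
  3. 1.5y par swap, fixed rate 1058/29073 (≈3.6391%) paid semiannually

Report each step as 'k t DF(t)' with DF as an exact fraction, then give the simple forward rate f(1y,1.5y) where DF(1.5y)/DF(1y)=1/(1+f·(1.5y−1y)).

step 1 [0.5y] swap r/2=129/9871: DF=(1 − 129/9871·(0))/(1+129/9871) = 9871/10000 ≈ 0.987100
step 2 [1y] bond c/2=3/400: DF=(1975603/2000000 − 3/400·(0.987100))/(1+3/400) = 9731/10000 ≈ 0.973100
step 3 [1.5y] swap r/2=529/29073: DF=(1 − 529/29073·(0.987100+0.973100))/(1+529/29073) = 9471/10000 ≈ 0.947100

1 1/2 9871/10000
2 1 9731/10000
3 3/2 9471/10000
f(1y,1.5y) = ((9731/10000)/(9471/10000) − 1)/(1/2) = 520/9471 ≈ 5.4904%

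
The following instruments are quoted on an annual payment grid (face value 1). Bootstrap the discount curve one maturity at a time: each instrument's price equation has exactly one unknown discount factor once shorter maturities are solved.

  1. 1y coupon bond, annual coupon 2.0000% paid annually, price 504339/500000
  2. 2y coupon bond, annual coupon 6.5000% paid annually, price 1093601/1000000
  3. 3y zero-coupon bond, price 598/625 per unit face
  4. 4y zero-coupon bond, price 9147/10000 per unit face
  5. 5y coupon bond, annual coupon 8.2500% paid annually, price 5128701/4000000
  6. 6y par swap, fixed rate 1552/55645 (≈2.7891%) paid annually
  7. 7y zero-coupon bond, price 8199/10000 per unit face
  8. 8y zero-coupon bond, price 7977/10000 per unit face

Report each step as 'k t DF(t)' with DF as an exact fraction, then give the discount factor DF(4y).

1 1 9889/10000
2 2 1933/2000
3 3 598/625
4 4 9147/10000
5 5 558/625
6 6 528/625
7 7 8199/10000
8 8 7977/10000
DF(4y) = 9147/10000 ≈ 0.914700

step 1 [1y] bond c/1=1/50: DF=(504339/500000 − 1/50·(0))/(1+1/50) = 9889/10000 ≈ 0.988900
step 2 [2y] bond c/1=13/200: DF=(1093601/1000000 − 13/200·(0.988900))/(1+13/200) = 1933/2000 ≈ 0.966500
step 3 [3y] zero: DF = P = 598/625 ≈ 0.956800
step 4 [4y] zero: DF = P = 9147/10000 ≈ 0.914700
step 5 [5y] bond c/1=33/400: DF=(5128701/4000000 − 33/400·(0.988900+0.966500+0.956800+0.914700))/(1+33/400) = 558/625 ≈ 0.892800
step 6 [6y] swap r/1=1552/55645: DF=(1 − 1552/55645·(0.988900+0.966500+0.956800+0.914700+0.892800))/(1+1552/55645) = 528/625 ≈ 0.844800
step 7 [7y] zero: DF = P = 8199/10000 ≈ 0.819900
step 8 [8y] zero: DF = P = 7977/10000 ≈ 0.797700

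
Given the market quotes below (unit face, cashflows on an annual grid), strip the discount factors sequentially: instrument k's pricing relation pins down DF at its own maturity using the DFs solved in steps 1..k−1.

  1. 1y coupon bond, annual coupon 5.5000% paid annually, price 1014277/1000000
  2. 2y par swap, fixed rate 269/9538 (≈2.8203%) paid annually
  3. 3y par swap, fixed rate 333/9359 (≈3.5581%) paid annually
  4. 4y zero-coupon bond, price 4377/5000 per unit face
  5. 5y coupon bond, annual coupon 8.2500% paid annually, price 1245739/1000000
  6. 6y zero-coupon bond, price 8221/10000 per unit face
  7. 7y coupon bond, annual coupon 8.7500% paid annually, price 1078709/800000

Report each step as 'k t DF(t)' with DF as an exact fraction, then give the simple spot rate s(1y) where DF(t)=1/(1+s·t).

step 1 [1y] bond c/1=11/200: DF=(1014277/1000000 − 11/200·(0))/(1+11/200) = 4807/5000 ≈ 0.961400
step 2 [2y] swap r/1=269/9538: DF=(1 − 269/9538·(0.961400))/(1+269/9538) = 4731/5000 ≈ 0.946200
step 3 [3y] swap r/1=333/9359: DF=(1 − 333/9359·(0.961400+0.946200))/(1+333/9359) = 9001/10000 ≈ 0.900100
step 4 [4y] zero: DF = P = 4377/5000 ≈ 0.875400
step 5 [5y] bond c/1=33/400: DF=(1245739/1000000 − 33/400·(0.961400+0.946200+0.900100+0.875400))/(1+33/400) = 8701/10000 ≈ 0.870100
step 6 [6y] zero: DF = P = 8221/10000 ≈ 0.822100
step 7 [7y] bond c/1=7/80: DF=(1078709/800000 − 7/80·(0.961400+0.946200+0.900100+0.875400+0.870100+0.822100))/(1+7/80) = 4037/5000 ≈ 0.807400

1 1 4807/5000
2 2 4731/5000
3 3 9001/10000
4 4 4377/5000
5 5 8701/10000
6 6 8221/10000
7 7 4037/5000
s(1y) = (1/(4807/5000) − 1)/(1) = 193/4807 ≈ 4.0150%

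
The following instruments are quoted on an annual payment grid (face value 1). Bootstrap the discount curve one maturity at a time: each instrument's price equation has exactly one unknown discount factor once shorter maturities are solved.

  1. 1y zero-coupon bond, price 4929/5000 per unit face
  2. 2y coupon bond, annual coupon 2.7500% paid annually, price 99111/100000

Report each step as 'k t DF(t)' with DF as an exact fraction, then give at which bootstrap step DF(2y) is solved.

1 1 4929/5000
2 2 4691/5000
DF(2y) is solved at step 2

step 1 [1y] zero: DF = P = 4929/5000 ≈ 0.985800
step 2 [2y] bond c/1=11/400: DF=(99111/100000 − 11/400·(0.985800))/(1+11/400) = 4691/5000 ≈ 0.938200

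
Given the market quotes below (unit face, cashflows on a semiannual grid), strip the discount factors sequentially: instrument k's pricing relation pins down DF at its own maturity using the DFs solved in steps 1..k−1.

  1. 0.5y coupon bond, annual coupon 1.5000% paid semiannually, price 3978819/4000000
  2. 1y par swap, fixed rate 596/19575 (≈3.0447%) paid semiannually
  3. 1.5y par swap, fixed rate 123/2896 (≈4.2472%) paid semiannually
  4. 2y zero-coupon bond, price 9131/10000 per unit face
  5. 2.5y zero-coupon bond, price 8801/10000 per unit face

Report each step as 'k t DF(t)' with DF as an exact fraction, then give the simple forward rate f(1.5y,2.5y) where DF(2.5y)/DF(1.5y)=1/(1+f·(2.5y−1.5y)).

step 1 [0.5y] bond c/2=3/400: DF=(3978819/4000000 − 3/400·(0))/(1+3/400) = 9873/10000 ≈ 0.987300
step 2 [1y] swap r/2=298/19575: DF=(1 − 298/19575·(0.987300))/(1+298/19575) = 4851/5000 ≈ 0.970200
step 3 [1.5y] swap r/2=123/5792: DF=(1 − 123/5792·(0.987300+0.970200))/(1+123/5792) = 1877/2000 ≈ 0.938500
step 4 [2y] zero: DF = P = 9131/10000 ≈ 0.913100
step 5 [2.5y] zero: DF = P = 8801/10000 ≈ 0.880100

1 1/2 9873/10000
2 1 4851/5000
3 3/2 1877/2000
4 2 9131/10000
5 5/2 8801/10000
f(1.5y,2.5y) = ((1877/2000)/(8801/10000) − 1)/(1) = 584/8801 ≈ 6.6356%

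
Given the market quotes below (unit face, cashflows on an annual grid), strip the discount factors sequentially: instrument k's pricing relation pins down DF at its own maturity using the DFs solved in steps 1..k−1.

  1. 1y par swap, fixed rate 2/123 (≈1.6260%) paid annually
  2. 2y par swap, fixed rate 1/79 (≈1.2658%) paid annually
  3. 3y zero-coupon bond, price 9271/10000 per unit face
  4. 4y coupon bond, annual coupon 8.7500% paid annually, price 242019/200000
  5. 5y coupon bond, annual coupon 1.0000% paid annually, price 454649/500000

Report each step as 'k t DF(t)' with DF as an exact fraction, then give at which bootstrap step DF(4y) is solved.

1 1 123/125
2 2 1219/1250
3 3 9271/10000
4 4 1761/2000
5 5 863/1000
DF(4y) is solved at step 4

step 1 [1y] swap r/1=2/123: DF=(1 − 2/123·(0))/(1+2/123) = 123/125 ≈ 0.984000
step 2 [2y] swap r/1=1/79: DF=(1 − 1/79·(0.984000))/(1+1/79) = 1219/1250 ≈ 0.975200
step 3 [3y] zero: DF = P = 9271/10000 ≈ 0.927100
step 4 [4y] bond c/1=7/80: DF=(242019/200000 − 7/80·(0.984000+0.975200+0.927100))/(1+7/80) = 1761/2000 ≈ 0.880500
step 5 [5y] bond c/1=1/100: DF=(454649/500000 − 1/100·(0.984000+0.975200+0.927100+0.880500))/(1+1/100) = 863/1000 ≈ 0.863000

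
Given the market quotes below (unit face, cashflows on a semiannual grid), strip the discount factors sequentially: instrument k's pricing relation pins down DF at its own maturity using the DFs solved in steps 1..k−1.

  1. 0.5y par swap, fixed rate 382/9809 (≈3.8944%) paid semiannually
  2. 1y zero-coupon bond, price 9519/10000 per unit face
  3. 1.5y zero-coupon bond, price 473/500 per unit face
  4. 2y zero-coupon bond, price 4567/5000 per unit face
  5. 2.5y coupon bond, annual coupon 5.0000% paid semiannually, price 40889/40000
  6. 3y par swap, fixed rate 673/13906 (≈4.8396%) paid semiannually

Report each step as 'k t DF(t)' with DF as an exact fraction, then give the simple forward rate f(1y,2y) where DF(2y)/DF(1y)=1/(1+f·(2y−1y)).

1 1/2 9809/10000
2 1 9519/10000
3 3/2 473/500
4 2 4567/5000
5 5/2 1131/1250
6 3 4327/5000
f(1y,2y) = ((9519/10000)/(4567/5000) − 1)/(1) = 385/9134 ≈ 4.2150%

step 1 [0.5y] swap r/2=191/9809: DF=(1 − 191/9809·(0))/(1+191/9809) = 9809/10000 ≈ 0.980900
step 2 [1y] zero: DF = P = 9519/10000 ≈ 0.951900
step 3 [1.5y] zero: DF = P = 473/500 ≈ 0.946000
step 4 [2y] zero: DF = P = 4567/5000 ≈ 0.913400
step 5 [2.5y] bond c/2=1/40: DF=(40889/40000 − 1/40·(0.980900+0.951900+0.946000+0.913400))/(1+1/40) = 1131/1250 ≈ 0.904800
step 6 [3y] swap r/2=673/27812: DF=(1 − 673/27812·(0.980900+0.951900+0.946000+0.913400+0.904800))/(1+673/27812) = 4327/5000 ≈ 0.865400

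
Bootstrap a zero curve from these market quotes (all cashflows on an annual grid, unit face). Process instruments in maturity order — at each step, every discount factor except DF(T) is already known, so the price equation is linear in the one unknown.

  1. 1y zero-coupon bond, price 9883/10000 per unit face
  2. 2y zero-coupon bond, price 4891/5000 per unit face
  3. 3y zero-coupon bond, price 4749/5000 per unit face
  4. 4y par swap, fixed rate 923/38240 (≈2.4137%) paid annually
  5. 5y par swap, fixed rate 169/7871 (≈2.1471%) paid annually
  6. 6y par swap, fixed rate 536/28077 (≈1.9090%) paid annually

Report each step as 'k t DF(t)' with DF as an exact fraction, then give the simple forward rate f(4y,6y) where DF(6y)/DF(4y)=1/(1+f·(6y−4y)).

step 1 [1y] zero: DF = P = 9883/10000 ≈ 0.988300
step 2 [2y] zero: DF = P = 4891/5000 ≈ 0.978200
step 3 [3y] zero: DF = P = 4749/5000 ≈ 0.949800
step 4 [4y] swap r/1=923/38240: DF=(1 − 923/38240·(0.988300+0.978200+0.949800))/(1+923/38240) = 9077/10000 ≈ 0.907700
step 5 [5y] swap r/1=169/7871: DF=(1 − 169/7871·(0.988300+0.978200+0.949800+0.907700))/(1+169/7871) = 4493/5000 ≈ 0.898600
step 6 [6y] swap r/1=536/28077: DF=(1 − 536/28077·(0.988300+0.978200+0.949800+0.907700+0.898600))/(1+536/28077) = 558/625 ≈ 0.892800

1 1 9883/10000
2 2 4891/5000
3 3 4749/5000
4 4 9077/10000
5 5 4493/5000
6 6 558/625
f(4y,6y) = ((9077/10000)/(558/625) − 1)/(2) = 149/17856 ≈ 0.8345%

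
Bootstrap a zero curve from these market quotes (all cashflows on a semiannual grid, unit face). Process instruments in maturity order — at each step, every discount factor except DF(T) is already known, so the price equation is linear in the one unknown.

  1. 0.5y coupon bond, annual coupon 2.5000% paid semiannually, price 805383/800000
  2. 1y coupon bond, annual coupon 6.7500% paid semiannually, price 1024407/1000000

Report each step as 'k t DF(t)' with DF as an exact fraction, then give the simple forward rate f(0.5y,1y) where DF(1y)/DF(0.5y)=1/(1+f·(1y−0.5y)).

1 1/2 9943/10000
2 1 1917/2000
f(0.5y,1y) = ((9943/10000)/(1917/2000) − 1)/(1/2) = 716/9585 ≈ 7.4700%

step 1 [0.5y] bond c/2=1/80: DF=(805383/800000 − 1/80·(0))/(1+1/80) = 9943/10000 ≈ 0.994300
step 2 [1y] bond c/2=27/800: DF=(1024407/1000000 − 27/800·(0.994300))/(1+27/800) = 1917/2000 ≈ 0.958500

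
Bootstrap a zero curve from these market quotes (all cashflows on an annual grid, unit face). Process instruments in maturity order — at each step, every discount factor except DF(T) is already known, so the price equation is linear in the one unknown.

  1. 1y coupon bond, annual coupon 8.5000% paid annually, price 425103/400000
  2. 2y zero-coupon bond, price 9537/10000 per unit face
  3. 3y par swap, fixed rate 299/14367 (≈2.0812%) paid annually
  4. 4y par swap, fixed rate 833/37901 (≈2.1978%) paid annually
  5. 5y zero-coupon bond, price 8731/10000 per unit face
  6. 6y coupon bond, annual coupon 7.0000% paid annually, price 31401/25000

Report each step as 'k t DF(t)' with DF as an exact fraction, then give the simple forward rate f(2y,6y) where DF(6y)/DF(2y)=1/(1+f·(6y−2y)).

step 1 [1y] bond c/1=17/200: DF=(425103/400000 − 17/200·(0))/(1+17/200) = 1959/2000 ≈ 0.979500
step 2 [2y] zero: DF = P = 9537/10000 ≈ 0.953700
step 3 [3y] swap r/1=299/14367: DF=(1 − 299/14367·(0.979500+0.953700))/(1+299/14367) = 4701/5000 ≈ 0.940200
step 4 [4y] swap r/1=833/37901: DF=(1 − 833/37901·(0.979500+0.953700+0.940200))/(1+833/37901) = 9167/10000 ≈ 0.916700
step 5 [5y] zero: DF = P = 8731/10000 ≈ 0.873100
step 6 [6y] bond c/1=7/100: DF=(31401/25000 − 7/100·(0.979500+0.953700+0.940200+0.916700+0.873100))/(1+7/100) = 543/625 ≈ 0.868800

1 1 1959/2000
2 2 9537/10000
3 3 4701/5000
4 4 9167/10000
5 5 8731/10000
6 6 543/625
f(2y,6y) = ((9537/10000)/(543/625) − 1)/(4) = 283/11584 ≈ 2.4430%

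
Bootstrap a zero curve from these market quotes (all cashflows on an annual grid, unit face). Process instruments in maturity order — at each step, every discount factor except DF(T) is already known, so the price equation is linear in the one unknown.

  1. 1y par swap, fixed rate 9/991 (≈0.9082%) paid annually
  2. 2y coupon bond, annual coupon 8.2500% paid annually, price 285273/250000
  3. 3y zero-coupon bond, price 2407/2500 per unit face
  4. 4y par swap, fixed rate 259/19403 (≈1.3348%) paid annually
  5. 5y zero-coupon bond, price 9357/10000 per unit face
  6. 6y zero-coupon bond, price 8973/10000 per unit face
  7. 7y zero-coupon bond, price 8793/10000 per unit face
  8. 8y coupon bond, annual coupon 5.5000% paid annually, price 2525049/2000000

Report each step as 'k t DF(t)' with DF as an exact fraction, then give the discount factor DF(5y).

step 1 [1y] swap r/1=9/991: DF=(1 − 9/991·(0))/(1+9/991) = 991/1000 ≈ 0.991000
step 2 [2y] bond c/1=33/400: DF=(285273/250000 − 33/400·(0.991000))/(1+33/400) = 4893/5000 ≈ 0.978600
step 3 [3y] zero: DF = P = 2407/2500 ≈ 0.962800
step 4 [4y] swap r/1=259/19403: DF=(1 − 259/19403·(0.991000+0.978600+0.962800))/(1+259/19403) = 4741/5000 ≈ 0.948200
step 5 [5y] zero: DF = P = 9357/10000 ≈ 0.935700
step 6 [6y] zero: DF = P = 8973/10000 ≈ 0.897300
step 7 [7y] zero: DF = P = 8793/10000 ≈ 0.879300
step 8 [8y] bond c/1=11/200: DF=(2525049/2000000 − 11/200·(0.991000+0.978600+0.962800+0.948200+0.935700+0.897300+0.879300))/(1+11/200) = 853/1000 ≈ 0.853000

1 1 991/1000
2 2 4893/5000
3 3 2407/2500
4 4 4741/5000
5 5 9357/10000
6 6 8973/10000
7 7 8793/10000
8 8 853/1000
DF(5y) = 9357/10000 ≈ 0.935700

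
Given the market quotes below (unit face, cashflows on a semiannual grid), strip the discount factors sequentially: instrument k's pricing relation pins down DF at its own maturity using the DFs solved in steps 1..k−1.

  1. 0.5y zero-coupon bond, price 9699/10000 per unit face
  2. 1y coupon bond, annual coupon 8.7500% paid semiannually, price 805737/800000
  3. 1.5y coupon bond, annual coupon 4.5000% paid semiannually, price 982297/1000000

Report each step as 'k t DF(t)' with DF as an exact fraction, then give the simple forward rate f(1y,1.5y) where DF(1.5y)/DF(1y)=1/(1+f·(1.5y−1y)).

1 1/2 9699/10000
2 1 9243/10000
3 3/2 919/1000
f(1y,1.5y) = ((9243/10000)/(919/1000) − 1)/(1/2) = 53/4595 ≈ 1.1534%

step 1 [0.5y] zero: DF = P = 9699/10000 ≈ 0.969900
step 2 [1y] bond c/2=7/160: DF=(805737/800000 − 7/160·(0.969900))/(1+7/160) = 9243/10000 ≈ 0.924300
step 3 [1.5y] bond c/2=9/400: DF=(982297/1000000 − 9/400·(0.969900+0.924300))/(1+9/400) = 919/1000 ≈ 0.919000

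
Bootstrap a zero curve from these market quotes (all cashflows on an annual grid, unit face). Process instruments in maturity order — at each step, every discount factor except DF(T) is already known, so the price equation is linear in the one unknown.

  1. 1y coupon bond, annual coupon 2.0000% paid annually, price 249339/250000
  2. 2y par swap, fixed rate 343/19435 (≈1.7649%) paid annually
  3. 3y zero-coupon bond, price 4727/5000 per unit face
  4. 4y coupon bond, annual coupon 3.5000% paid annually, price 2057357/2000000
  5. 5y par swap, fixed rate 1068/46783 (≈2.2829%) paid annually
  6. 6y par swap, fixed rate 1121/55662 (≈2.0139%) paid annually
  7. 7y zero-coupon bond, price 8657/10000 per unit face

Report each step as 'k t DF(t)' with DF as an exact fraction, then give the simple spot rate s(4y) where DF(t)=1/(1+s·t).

step 1 [1y] bond c/1=1/50: DF=(249339/250000 − 1/50·(0))/(1+1/50) = 4889/5000 ≈ 0.977800
step 2 [2y] swap r/1=343/19435: DF=(1 − 343/19435·(0.977800))/(1+343/19435) = 9657/10000 ≈ 0.965700
step 3 [3y] zero: DF = P = 4727/5000 ≈ 0.945400
step 4 [4y] bond c/1=7/200: DF=(2057357/2000000 − 7/200·(0.977800+0.965700+0.945400))/(1+7/200) = 4481/5000 ≈ 0.896200
step 5 [5y] swap r/1=1068/46783: DF=(1 − 1068/46783·(0.977800+0.965700+0.945400+0.896200))/(1+1068/46783) = 2233/2500 ≈ 0.893200
step 6 [6y] swap r/1=1121/55662: DF=(1 − 1121/55662·(0.977800+0.965700+0.945400+0.896200+0.893200))/(1+1121/55662) = 8879/10000 ≈ 0.887900
step 7 [7y] zero: DF = P = 8657/10000 ≈ 0.865700

1 1 4889/5000
2 2 9657/10000
3 3 4727/5000
4 4 4481/5000
5 5 2233/2500
6 6 8879/10000
7 7 8657/10000
s(4y) = (1/(4481/5000) − 1)/(4) = 519/17924 ≈ 2.8956%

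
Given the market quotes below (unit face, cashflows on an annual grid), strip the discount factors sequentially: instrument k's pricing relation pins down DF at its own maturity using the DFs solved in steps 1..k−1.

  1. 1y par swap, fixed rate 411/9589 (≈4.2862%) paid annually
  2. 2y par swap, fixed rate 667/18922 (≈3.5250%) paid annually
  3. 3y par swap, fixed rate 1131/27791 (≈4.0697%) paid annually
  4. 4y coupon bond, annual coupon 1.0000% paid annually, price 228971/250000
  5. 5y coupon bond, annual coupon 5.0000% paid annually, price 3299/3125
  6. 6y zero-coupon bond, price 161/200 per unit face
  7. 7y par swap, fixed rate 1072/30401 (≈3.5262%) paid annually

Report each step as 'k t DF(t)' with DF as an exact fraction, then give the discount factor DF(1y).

step 1 [1y] swap r/1=411/9589: DF=(1 − 411/9589·(0))/(1+411/9589) = 9589/10000 ≈ 0.958900
step 2 [2y] swap r/1=667/18922: DF=(1 − 667/18922·(0.958900))/(1+667/18922) = 9333/10000 ≈ 0.933300
step 3 [3y] swap r/1=1131/27791: DF=(1 − 1131/27791·(0.958900+0.933300))/(1+1131/27791) = 8869/10000 ≈ 0.886900
step 4 [4y] bond c/1=1/100: DF=(228971/250000 − 1/100·(0.958900+0.933300+0.886900))/(1+1/100) = 8793/10000 ≈ 0.879300
step 5 [5y] bond c/1=1/20: DF=(3299/3125 − 1/20·(0.958900+0.933300+0.886900+0.879300))/(1+1/20) = 1039/1250 ≈ 0.831200
step 6 [6y] zero: DF = P = 161/200 ≈ 0.805000
step 7 [7y] swap r/1=1072/30401: DF=(1 − 1072/30401·(0.958900+0.933300+0.886900+0.879300+0.831200+0.805000))/(1+1072/30401) = 491/625 ≈ 0.785600

1 1 9589/10000
2 2 9333/10000
3 3 8869/10000
4 4 8793/10000
5 5 1039/1250
6 6 161/200
7 7 491/625
DF(1y) = 9589/10000 ≈ 0.958900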